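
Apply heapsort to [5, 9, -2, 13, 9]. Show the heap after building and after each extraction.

Build heap: [13, 9, -2, 5, 9]
Extract 13: [9, 9, -2, 5, 13]
Extract 9: [9, 5, -2, 9, 13]
Extract 9: [5, -2, 9, 9, 13]
Extract 5: [-2, 5, 9, 9, 13]


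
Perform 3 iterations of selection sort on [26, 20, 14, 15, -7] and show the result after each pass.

Pass 1: Select minimum -7 at index 4, swap -> [-7, 20, 14, 15, 26]
Pass 2: Select minimum 14 at index 2, swap -> [-7, 14, 20, 15, 26]
Pass 3: Select minimum 15 at index 3, swap -> [-7, 14, 15, 20, 26]


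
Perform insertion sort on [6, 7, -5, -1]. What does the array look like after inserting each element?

First element 6 is already 'sorted'
Insert 7: shifted 0 elements -> [6, 7, -5, -1]
Insert -5: shifted 2 elements -> [-5, 6, 7, -1]
Insert -1: shifted 2 elements -> [-5, -1, 6, 7]


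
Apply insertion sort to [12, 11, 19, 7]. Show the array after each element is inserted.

First element 12 is already 'sorted'
Insert 11: shifted 1 elements -> [11, 12, 19, 7]
Insert 19: shifted 0 elements -> [11, 12, 19, 7]
Insert 7: shifted 3 elements -> [7, 11, 12, 19]


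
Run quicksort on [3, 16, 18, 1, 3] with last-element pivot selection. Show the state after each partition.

Partition 1: pivot=3 at index 2 -> [3, 1, 3, 16, 18]
Partition 2: pivot=1 at index 0 -> [1, 3, 3, 16, 18]
Partition 3: pivot=18 at index 4 -> [1, 3, 3, 16, 18]


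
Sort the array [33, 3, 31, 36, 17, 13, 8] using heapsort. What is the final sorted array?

Build heap: [36, 33, 31, 3, 17, 13, 8]
Extract 36: [33, 17, 31, 3, 8, 13, 36]
Extract 33: [31, 17, 13, 3, 8, 33, 36]
Extract 31: [17, 8, 13, 3, 31, 33, 36]
Extract 17: [13, 8, 3, 17, 31, 33, 36]
Extract 13: [8, 3, 13, 17, 31, 33, 36]
Extract 8: [3, 8, 13, 17, 31, 33, 36]


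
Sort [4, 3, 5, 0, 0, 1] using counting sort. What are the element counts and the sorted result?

Count array: [2, 1, 0, 1, 1, 1]
(count[i] = number of elements equal to i)
Cumulative count: [2, 3, 3, 4, 5, 6]
Sorted: [0, 0, 1, 3, 4, 5]


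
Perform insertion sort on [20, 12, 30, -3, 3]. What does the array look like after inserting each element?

First element 20 is already 'sorted'
Insert 12: shifted 1 elements -> [12, 20, 30, -3, 3]
Insert 30: shifted 0 elements -> [12, 20, 30, -3, 3]
Insert -3: shifted 3 elements -> [-3, 12, 20, 30, 3]
Insert 3: shifted 3 elements -> [-3, 3, 12, 20, 30]


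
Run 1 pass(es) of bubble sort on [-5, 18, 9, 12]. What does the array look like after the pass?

After pass 1: [-5, 9, 12, 18] (2 swaps)
Total swaps: 2


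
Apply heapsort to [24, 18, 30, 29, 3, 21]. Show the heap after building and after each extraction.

Build heap: [30, 29, 24, 18, 3, 21]
Extract 30: [29, 21, 24, 18, 3, 30]
Extract 29: [24, 21, 3, 18, 29, 30]
Extract 24: [21, 18, 3, 24, 29, 30]
Extract 21: [18, 3, 21, 24, 29, 30]
Extract 18: [3, 18, 21, 24, 29, 30]


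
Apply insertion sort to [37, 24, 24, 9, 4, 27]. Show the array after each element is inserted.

First element 37 is already 'sorted'
Insert 24: shifted 1 elements -> [24, 37, 24, 9, 4, 27]
Insert 24: shifted 1 elements -> [24, 24, 37, 9, 4, 27]
Insert 9: shifted 3 elements -> [9, 24, 24, 37, 4, 27]
Insert 4: shifted 4 elements -> [4, 9, 24, 24, 37, 27]
Insert 27: shifted 1 elements -> [4, 9, 24, 24, 27, 37]


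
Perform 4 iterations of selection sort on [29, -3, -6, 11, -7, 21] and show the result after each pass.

Pass 1: Select minimum -7 at index 4, swap -> [-7, -3, -6, 11, 29, 21]
Pass 2: Select minimum -6 at index 2, swap -> [-7, -6, -3, 11, 29, 21]
Pass 3: Select minimum -3 at index 2, swap -> [-7, -6, -3, 11, 29, 21]
Pass 4: Select minimum 11 at index 3, swap -> [-7, -6, -3, 11, 29, 21]


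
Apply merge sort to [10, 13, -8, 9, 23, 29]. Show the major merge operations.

Divide and conquer:
  Merge [13] + [-8] -> [-8, 13]
  Merge [10] + [-8, 13] -> [-8, 10, 13]
  Merge [23] + [29] -> [23, 29]
  Merge [9] + [23, 29] -> [9, 23, 29]
  Merge [-8, 10, 13] + [9, 23, 29] -> [-8, 9, 10, 13, 23, 29]


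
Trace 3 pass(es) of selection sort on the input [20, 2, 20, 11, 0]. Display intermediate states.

Pass 1: Select minimum 0 at index 4, swap -> [0, 2, 20, 11, 20]
Pass 2: Select minimum 2 at index 1, swap -> [0, 2, 20, 11, 20]
Pass 3: Select minimum 11 at index 3, swap -> [0, 2, 11, 20, 20]


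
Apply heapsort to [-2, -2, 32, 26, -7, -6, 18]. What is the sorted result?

Build heap: [32, 26, 18, -2, -7, -6, -2]
Extract 32: [26, -2, 18, -2, -7, -6, 32]
Extract 26: [18, -2, -6, -2, -7, 26, 32]
Extract 18: [-2, -2, -6, -7, 18, 26, 32]
Extract -2: [-2, -7, -6, -2, 18, 26, 32]
Extract -2: [-6, -7, -2, -2, 18, 26, 32]
Extract -6: [-7, -6, -2, -2, 18, 26, 32]


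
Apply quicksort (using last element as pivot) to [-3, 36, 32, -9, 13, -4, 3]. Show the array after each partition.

Partition 1: pivot=3 at index 3 -> [-3, -9, -4, 3, 13, 32, 36]
Partition 2: pivot=-4 at index 1 -> [-9, -4, -3, 3, 13, 32, 36]
Partition 3: pivot=36 at index 6 -> [-9, -4, -3, 3, 13, 32, 36]
Partition 4: pivot=32 at index 5 -> [-9, -4, -3, 3, 13, 32, 36]


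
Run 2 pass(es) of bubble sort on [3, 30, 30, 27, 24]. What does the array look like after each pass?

After pass 1: [3, 30, 27, 24, 30] (2 swaps)
After pass 2: [3, 27, 24, 30, 30] (2 swaps)
Total swaps: 4


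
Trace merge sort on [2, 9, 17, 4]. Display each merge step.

Divide and conquer:
  Merge [2] + [9] -> [2, 9]
  Merge [17] + [4] -> [4, 17]
  Merge [2, 9] + [4, 17] -> [2, 4, 9, 17]


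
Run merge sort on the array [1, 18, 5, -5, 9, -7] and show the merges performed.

Divide and conquer:
  Merge [18] + [5] -> [5, 18]
  Merge [1] + [5, 18] -> [1, 5, 18]
  Merge [9] + [-7] -> [-7, 9]
  Merge [-5] + [-7, 9] -> [-7, -5, 9]
  Merge [1, 5, 18] + [-7, -5, 9] -> [-7, -5, 1, 5, 9, 18]


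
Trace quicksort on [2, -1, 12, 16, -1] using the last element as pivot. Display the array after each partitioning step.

Partition 1: pivot=-1 at index 1 -> [-1, -1, 12, 16, 2]
Partition 2: pivot=2 at index 2 -> [-1, -1, 2, 16, 12]
Partition 3: pivot=12 at index 3 -> [-1, -1, 2, 12, 16]


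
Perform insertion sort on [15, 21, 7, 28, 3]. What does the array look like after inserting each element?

First element 15 is already 'sorted'
Insert 21: shifted 0 elements -> [15, 21, 7, 28, 3]
Insert 7: shifted 2 elements -> [7, 15, 21, 28, 3]
Insert 28: shifted 0 elements -> [7, 15, 21, 28, 3]
Insert 3: shifted 4 elements -> [3, 7, 15, 21, 28]


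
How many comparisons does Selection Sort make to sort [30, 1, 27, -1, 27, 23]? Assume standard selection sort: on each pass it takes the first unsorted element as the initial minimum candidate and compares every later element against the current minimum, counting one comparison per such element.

Pass 1: scan indices 1..5 for the minimum = 5 comparison(s); min is -1, place at index 0 -> [-1, 1, 27, 30, 27, 23]
Pass 2: scan indices 2..5 for the minimum = 4 comparison(s); min is 1, place at index 1 -> [-1, 1, 27, 30, 27, 23]
Pass 3: scan indices 3..5 for the minimum = 3 comparison(s); min is 23, place at index 2 -> [-1, 1, 23, 30, 27, 27]
Pass 4: scan indices 4..5 for the minimum = 2 comparison(s); min is 27, place at index 3 -> [-1, 1, 23, 27, 30, 27]
Pass 5: scan indices 5..5 for the minimum = 1 comparison(s); min is 27, place at index 4 -> [-1, 1, 23, 27, 27, 30]
Selection sort always scans the whole unsorted suffix, so the count is (n-1) + (n-2) + ... + 1 = n(n-1)/2 = 6*5/2 = 15 regardless of the input order.
Total comparisons: 5 + 4 + 3 + 2 + 1 = 15


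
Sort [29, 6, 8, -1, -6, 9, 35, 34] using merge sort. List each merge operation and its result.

Divide and conquer:
  Merge [29] + [6] -> [6, 29]
  Merge [8] + [-1] -> [-1, 8]
  Merge [6, 29] + [-1, 8] -> [-1, 6, 8, 29]
  Merge [-6] + [9] -> [-6, 9]
  Merge [35] + [34] -> [34, 35]
  Merge [-6, 9] + [34, 35] -> [-6, 9, 34, 35]
  Merge [-1, 6, 8, 29] + [-6, 9, 34, 35] -> [-6, -1, 6, 8, 9, 29, 34, 35]


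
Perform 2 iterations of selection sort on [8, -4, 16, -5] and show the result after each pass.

Pass 1: Select minimum -5 at index 3, swap -> [-5, -4, 16, 8]
Pass 2: Select minimum -4 at index 1, swap -> [-5, -4, 16, 8]


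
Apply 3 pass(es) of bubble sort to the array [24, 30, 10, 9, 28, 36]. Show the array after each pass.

After pass 1: [24, 10, 9, 28, 30, 36] (3 swaps)
After pass 2: [10, 9, 24, 28, 30, 36] (2 swaps)
After pass 3: [9, 10, 24, 28, 30, 36] (1 swaps)
Total swaps: 6


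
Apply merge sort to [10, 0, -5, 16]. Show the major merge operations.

Divide and conquer:
  Merge [10] + [0] -> [0, 10]
  Merge [-5] + [16] -> [-5, 16]
  Merge [0, 10] + [-5, 16] -> [-5, 0, 10, 16]


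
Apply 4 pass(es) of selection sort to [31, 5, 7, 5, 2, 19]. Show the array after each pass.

Pass 1: Select minimum 2 at index 4, swap -> [2, 5, 7, 5, 31, 19]
Pass 2: Select minimum 5 at index 1, swap -> [2, 5, 7, 5, 31, 19]
Pass 3: Select minimum 5 at index 3, swap -> [2, 5, 5, 7, 31, 19]
Pass 4: Select minimum 7 at index 3, swap -> [2, 5, 5, 7, 31, 19]


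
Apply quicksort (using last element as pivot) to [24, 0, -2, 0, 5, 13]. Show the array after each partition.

Partition 1: pivot=13 at index 4 -> [0, -2, 0, 5, 13, 24]
Partition 2: pivot=5 at index 3 -> [0, -2, 0, 5, 13, 24]
Partition 3: pivot=0 at index 2 -> [0, -2, 0, 5, 13, 24]
Partition 4: pivot=-2 at index 0 -> [-2, 0, 0, 5, 13, 24]


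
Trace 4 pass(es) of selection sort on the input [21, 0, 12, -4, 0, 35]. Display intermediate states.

Pass 1: Select minimum -4 at index 3, swap -> [-4, 0, 12, 21, 0, 35]
Pass 2: Select minimum 0 at index 1, swap -> [-4, 0, 12, 21, 0, 35]
Pass 3: Select minimum 0 at index 4, swap -> [-4, 0, 0, 21, 12, 35]
Pass 4: Select minimum 12 at index 4, swap -> [-4, 0, 0, 12, 21, 35]


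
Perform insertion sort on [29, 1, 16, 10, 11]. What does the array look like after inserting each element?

First element 29 is already 'sorted'
Insert 1: shifted 1 elements -> [1, 29, 16, 10, 11]
Insert 16: shifted 1 elements -> [1, 16, 29, 10, 11]
Insert 10: shifted 2 elements -> [1, 10, 16, 29, 11]
Insert 11: shifted 2 elements -> [1, 10, 11, 16, 29]


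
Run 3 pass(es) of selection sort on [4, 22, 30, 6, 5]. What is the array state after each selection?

Pass 1: Select minimum 4 at index 0, swap -> [4, 22, 30, 6, 5]
Pass 2: Select minimum 5 at index 4, swap -> [4, 5, 30, 6, 22]
Pass 3: Select minimum 6 at index 3, swap -> [4, 5, 6, 30, 22]


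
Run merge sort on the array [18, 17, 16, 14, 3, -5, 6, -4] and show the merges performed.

Divide and conquer:
  Merge [18] + [17] -> [17, 18]
  Merge [16] + [14] -> [14, 16]
  Merge [17, 18] + [14, 16] -> [14, 16, 17, 18]
  Merge [3] + [-5] -> [-5, 3]
  Merge [6] + [-4] -> [-4, 6]
  Merge [-5, 3] + [-4, 6] -> [-5, -4, 3, 6]
  Merge [14, 16, 17, 18] + [-5, -4, 3, 6] -> [-5, -4, 3, 6, 14, 16, 17, 18]


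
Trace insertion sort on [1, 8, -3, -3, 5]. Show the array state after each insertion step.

First element 1 is already 'sorted'
Insert 8: shifted 0 elements -> [1, 8, -3, -3, 5]
Insert -3: shifted 2 elements -> [-3, 1, 8, -3, 5]
Insert -3: shifted 2 elements -> [-3, -3, 1, 8, 5]
Insert 5: shifted 1 elements -> [-3, -3, 1, 5, 8]


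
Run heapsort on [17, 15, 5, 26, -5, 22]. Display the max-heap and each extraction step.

Build heap: [26, 17, 22, 15, -5, 5]
Extract 26: [22, 17, 5, 15, -5, 26]
Extract 22: [17, 15, 5, -5, 22, 26]
Extract 17: [15, -5, 5, 17, 22, 26]
Extract 15: [5, -5, 15, 17, 22, 26]
Extract 5: [-5, 5, 15, 17, 22, 26]


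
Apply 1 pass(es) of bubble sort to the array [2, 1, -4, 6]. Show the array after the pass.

After pass 1: [1, -4, 2, 6] (2 swaps)
Total swaps: 2


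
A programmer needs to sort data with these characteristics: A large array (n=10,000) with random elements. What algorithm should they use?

Best choice: Quicksort or Mergesort
Reason: Both have O(n log n) average case; quicksort has lower constant factors


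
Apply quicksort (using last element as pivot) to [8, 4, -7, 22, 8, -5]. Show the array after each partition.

Partition 1: pivot=-5 at index 1 -> [-7, -5, 8, 22, 8, 4]
Partition 2: pivot=4 at index 2 -> [-7, -5, 4, 22, 8, 8]
Partition 3: pivot=8 at index 4 -> [-7, -5, 4, 8, 8, 22]


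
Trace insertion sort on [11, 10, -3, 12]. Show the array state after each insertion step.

First element 11 is already 'sorted'
Insert 10: shifted 1 elements -> [10, 11, -3, 12]
Insert -3: shifted 2 elements -> [-3, 10, 11, 12]
Insert 12: shifted 0 elements -> [-3, 10, 11, 12]


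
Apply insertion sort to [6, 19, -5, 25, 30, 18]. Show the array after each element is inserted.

First element 6 is already 'sorted'
Insert 19: shifted 0 elements -> [6, 19, -5, 25, 30, 18]
Insert -5: shifted 2 elements -> [-5, 6, 19, 25, 30, 18]
Insert 25: shifted 0 elements -> [-5, 6, 19, 25, 30, 18]
Insert 30: shifted 0 elements -> [-5, 6, 19, 25, 30, 18]
Insert 18: shifted 3 elements -> [-5, 6, 18, 19, 25, 30]


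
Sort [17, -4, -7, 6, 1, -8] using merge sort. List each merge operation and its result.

Divide and conquer:
  Merge [-4] + [-7] -> [-7, -4]
  Merge [17] + [-7, -4] -> [-7, -4, 17]
  Merge [1] + [-8] -> [-8, 1]
  Merge [6] + [-8, 1] -> [-8, 1, 6]
  Merge [-7, -4, 17] + [-8, 1, 6] -> [-8, -7, -4, 1, 6, 17]


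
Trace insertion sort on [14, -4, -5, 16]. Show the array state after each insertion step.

First element 14 is already 'sorted'
Insert -4: shifted 1 elements -> [-4, 14, -5, 16]
Insert -5: shifted 2 elements -> [-5, -4, 14, 16]
Insert 16: shifted 0 elements -> [-5, -4, 14, 16]


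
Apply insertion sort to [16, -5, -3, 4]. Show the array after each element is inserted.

First element 16 is already 'sorted'
Insert -5: shifted 1 elements -> [-5, 16, -3, 4]
Insert -3: shifted 1 elements -> [-5, -3, 16, 4]
Insert 4: shifted 1 elements -> [-5, -3, 4, 16]


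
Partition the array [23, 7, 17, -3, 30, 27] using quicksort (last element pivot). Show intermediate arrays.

Partition 1: pivot=27 at index 4 -> [23, 7, 17, -3, 27, 30]
Partition 2: pivot=-3 at index 0 -> [-3, 7, 17, 23, 27, 30]
Partition 3: pivot=23 at index 3 -> [-3, 7, 17, 23, 27, 30]
Partition 4: pivot=17 at index 2 -> [-3, 7, 17, 23, 27, 30]


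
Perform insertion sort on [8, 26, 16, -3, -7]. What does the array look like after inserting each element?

First element 8 is already 'sorted'
Insert 26: shifted 0 elements -> [8, 26, 16, -3, -7]
Insert 16: shifted 1 elements -> [8, 16, 26, -3, -7]
Insert -3: shifted 3 elements -> [-3, 8, 16, 26, -7]
Insert -7: shifted 4 elements -> [-7, -3, 8, 16, 26]


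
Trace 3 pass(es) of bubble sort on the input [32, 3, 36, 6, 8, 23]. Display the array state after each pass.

After pass 1: [3, 32, 6, 8, 23, 36] (4 swaps)
After pass 2: [3, 6, 8, 23, 32, 36] (3 swaps)
After pass 3: [3, 6, 8, 23, 32, 36] (0 swaps)
Total swaps: 7


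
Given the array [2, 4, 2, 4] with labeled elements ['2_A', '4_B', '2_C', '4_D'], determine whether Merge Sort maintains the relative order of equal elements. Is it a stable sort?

Trace Merge Sort on the labeled array (the key is the number; the letter only tracks identity):
  Merge [2_A] + [4_B] -> [2_A, 4_B]
  Merge [2_C] + [4_D] -> [2_C, 4_D]
  Merge [2_A, 4_B] + [2_C, 4_D] -> [2_A, 2_C, 4_B, 4_D]
Final order: [2_A, 2_C, 4_B, 4_D]
Equal keys:
  value 2: originally 2_A, 2_C; after sorting 2_A, 2_C -> order preserved
  value 4: originally 4_B, 4_D; after sorting 4_B, 4_D -> order preserved
All equal keys kept their original relative order. Merge Sort is stable: when the heads of the two halves are equal the merge takes from the left half first.
Answer: Stable


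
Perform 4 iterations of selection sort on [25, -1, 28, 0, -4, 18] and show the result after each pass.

Pass 1: Select minimum -4 at index 4, swap -> [-4, -1, 28, 0, 25, 18]
Pass 2: Select minimum -1 at index 1, swap -> [-4, -1, 28, 0, 25, 18]
Pass 3: Select minimum 0 at index 3, swap -> [-4, -1, 0, 28, 25, 18]
Pass 4: Select minimum 18 at index 5, swap -> [-4, -1, 0, 18, 25, 28]


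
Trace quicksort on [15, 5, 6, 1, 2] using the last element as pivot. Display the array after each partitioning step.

Partition 1: pivot=2 at index 1 -> [1, 2, 6, 15, 5]
Partition 2: pivot=5 at index 2 -> [1, 2, 5, 15, 6]
Partition 3: pivot=6 at index 3 -> [1, 2, 5, 6, 15]


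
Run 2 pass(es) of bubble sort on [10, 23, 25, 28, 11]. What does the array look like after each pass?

After pass 1: [10, 23, 25, 11, 28] (1 swaps)
After pass 2: [10, 23, 11, 25, 28] (1 swaps)
Total swaps: 2


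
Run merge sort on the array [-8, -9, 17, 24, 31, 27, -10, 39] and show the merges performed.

Divide and conquer:
  Merge [-8] + [-9] -> [-9, -8]
  Merge [17] + [24] -> [17, 24]
  Merge [-9, -8] + [17, 24] -> [-9, -8, 17, 24]
  Merge [31] + [27] -> [27, 31]
  Merge [-10] + [39] -> [-10, 39]
  Merge [27, 31] + [-10, 39] -> [-10, 27, 31, 39]
  Merge [-9, -8, 17, 24] + [-10, 27, 31, 39] -> [-10, -9, -8, 17, 24, 27, 31, 39]


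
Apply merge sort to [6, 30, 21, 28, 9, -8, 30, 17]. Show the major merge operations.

Divide and conquer:
  Merge [6] + [30] -> [6, 30]
  Merge [21] + [28] -> [21, 28]
  Merge [6, 30] + [21, 28] -> [6, 21, 28, 30]
  Merge [9] + [-8] -> [-8, 9]
  Merge [30] + [17] -> [17, 30]
  Merge [-8, 9] + [17, 30] -> [-8, 9, 17, 30]
  Merge [6, 21, 28, 30] + [-8, 9, 17, 30] -> [-8, 6, 9, 17, 21, 28, 30, 30]


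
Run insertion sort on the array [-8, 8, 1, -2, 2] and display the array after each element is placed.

First element -8 is already 'sorted'
Insert 8: shifted 0 elements -> [-8, 8, 1, -2, 2]
Insert 1: shifted 1 elements -> [-8, 1, 8, -2, 2]
Insert -2: shifted 2 elements -> [-8, -2, 1, 8, 2]
Insert 2: shifted 1 elements -> [-8, -2, 1, 2, 8]


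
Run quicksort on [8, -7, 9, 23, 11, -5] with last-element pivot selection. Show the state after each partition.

Partition 1: pivot=-5 at index 1 -> [-7, -5, 9, 23, 11, 8]
Partition 2: pivot=8 at index 2 -> [-7, -5, 8, 23, 11, 9]
Partition 3: pivot=9 at index 3 -> [-7, -5, 8, 9, 11, 23]
Partition 4: pivot=23 at index 5 -> [-7, -5, 8, 9, 11, 23]


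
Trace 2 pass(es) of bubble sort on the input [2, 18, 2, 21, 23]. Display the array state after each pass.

After pass 1: [2, 2, 18, 21, 23] (1 swaps)
After pass 2: [2, 2, 18, 21, 23] (0 swaps)
Total swaps: 1


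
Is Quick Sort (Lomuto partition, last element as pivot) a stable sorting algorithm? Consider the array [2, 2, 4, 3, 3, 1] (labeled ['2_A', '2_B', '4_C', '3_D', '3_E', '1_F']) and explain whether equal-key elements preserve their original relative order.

Trace Quick Sort on the labeled array (the key is the number; the letter only tracks identity):
  Partition indices 0..5 around pivot 1_F -> [1_F, 2_B, 4_C, 3_D, 3_E, 2_A]
  Partition indices 1..5 around pivot 2_A -> [1_F, 2_B, 2_A, 3_D, 3_E, 4_C]
  Partition indices 3..5 around pivot 4_C -> [1_F, 2_B, 2_A, 3_D, 3_E, 4_C]
  Partition indices 3..4 around pivot 3_E -> [1_F, 2_B, 2_A, 3_D, 3_E, 4_C]
Final order: [1_F, 2_B, 2_A, 3_D, 3_E, 4_C]
Equal keys:
  value 2: originally 2_A, 2_B; after sorting 2_B, 2_A -> order changed
  value 3: originally 3_D, 3_E; after sorting 3_D, 3_E -> order preserved
Equal keys were reordered, so Quick Sort is not stable: partition swaps elements across long distances and can reorder equal keys. (One such input is enough; an unstable sort may happen to preserve order on other inputs, but it gives no guarantee.)
Answer: Not stable


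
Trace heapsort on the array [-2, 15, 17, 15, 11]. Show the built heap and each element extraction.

Build heap: [17, 15, -2, 15, 11]
Extract 17: [15, 15, -2, 11, 17]
Extract 15: [15, 11, -2, 15, 17]
Extract 15: [11, -2, 15, 15, 17]
Extract 11: [-2, 11, 15, 15, 17]


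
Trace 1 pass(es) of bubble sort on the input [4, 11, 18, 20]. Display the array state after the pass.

After pass 1: [4, 11, 18, 20] (0 swaps)
Total swaps: 0


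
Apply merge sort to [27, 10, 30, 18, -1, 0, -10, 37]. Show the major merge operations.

Divide and conquer:
  Merge [27] + [10] -> [10, 27]
  Merge [30] + [18] -> [18, 30]
  Merge [10, 27] + [18, 30] -> [10, 18, 27, 30]
  Merge [-1] + [0] -> [-1, 0]
  Merge [-10] + [37] -> [-10, 37]
  Merge [-1, 0] + [-10, 37] -> [-10, -1, 0, 37]
  Merge [10, 18, 27, 30] + [-10, -1, 0, 37] -> [-10, -1, 0, 10, 18, 27, 30, 37]


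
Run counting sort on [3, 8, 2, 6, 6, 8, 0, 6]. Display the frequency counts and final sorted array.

Count array: [1, 0, 1, 1, 0, 0, 3, 0, 2]
(count[i] = number of elements equal to i)
Cumulative count: [1, 1, 2, 3, 3, 3, 6, 6, 8]
Sorted: [0, 2, 3, 6, 6, 6, 8, 8]


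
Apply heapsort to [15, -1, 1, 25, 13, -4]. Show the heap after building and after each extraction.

Build heap: [25, 15, 1, -1, 13, -4]
Extract 25: [15, 13, 1, -1, -4, 25]
Extract 15: [13, -1, 1, -4, 15, 25]
Extract 13: [1, -1, -4, 13, 15, 25]
Extract 1: [-1, -4, 1, 13, 15, 25]
Extract -1: [-4, -1, 1, 13, 15, 25]


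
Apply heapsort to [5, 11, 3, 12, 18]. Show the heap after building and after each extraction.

Build heap: [18, 12, 3, 5, 11]
Extract 18: [12, 11, 3, 5, 18]
Extract 12: [11, 5, 3, 12, 18]
Extract 11: [5, 3, 11, 12, 18]
Extract 5: [3, 5, 11, 12, 18]


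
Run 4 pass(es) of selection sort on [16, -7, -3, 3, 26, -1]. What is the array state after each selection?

Pass 1: Select minimum -7 at index 1, swap -> [-7, 16, -3, 3, 26, -1]
Pass 2: Select minimum -3 at index 2, swap -> [-7, -3, 16, 3, 26, -1]
Pass 3: Select minimum -1 at index 5, swap -> [-7, -3, -1, 3, 26, 16]
Pass 4: Select minimum 3 at index 3, swap -> [-7, -3, -1, 3, 26, 16]


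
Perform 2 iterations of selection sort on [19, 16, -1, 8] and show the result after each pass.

Pass 1: Select minimum -1 at index 2, swap -> [-1, 16, 19, 8]
Pass 2: Select minimum 8 at index 3, swap -> [-1, 8, 19, 16]


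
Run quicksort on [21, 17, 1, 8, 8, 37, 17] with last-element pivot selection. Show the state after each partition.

Partition 1: pivot=17 at index 4 -> [17, 1, 8, 8, 17, 37, 21]
Partition 2: pivot=8 at index 2 -> [1, 8, 8, 17, 17, 37, 21]
Partition 3: pivot=8 at index 1 -> [1, 8, 8, 17, 17, 37, 21]
Partition 4: pivot=21 at index 5 -> [1, 8, 8, 17, 17, 21, 37]


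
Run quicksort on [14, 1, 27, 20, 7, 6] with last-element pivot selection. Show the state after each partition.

Partition 1: pivot=6 at index 1 -> [1, 6, 27, 20, 7, 14]
Partition 2: pivot=14 at index 3 -> [1, 6, 7, 14, 27, 20]
Partition 3: pivot=20 at index 4 -> [1, 6, 7, 14, 20, 27]


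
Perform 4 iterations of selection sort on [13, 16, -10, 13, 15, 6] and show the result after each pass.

Pass 1: Select minimum -10 at index 2, swap -> [-10, 16, 13, 13, 15, 6]
Pass 2: Select minimum 6 at index 5, swap -> [-10, 6, 13, 13, 15, 16]
Pass 3: Select minimum 13 at index 2, swap -> [-10, 6, 13, 13, 15, 16]
Pass 4: Select minimum 13 at index 3, swap -> [-10, 6, 13, 13, 15, 16]


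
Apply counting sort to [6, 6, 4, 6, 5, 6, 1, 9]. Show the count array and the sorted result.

Count array: [0, 1, 0, 0, 1, 1, 4, 0, 0, 1]
(count[i] = number of elements equal to i)
Cumulative count: [0, 1, 1, 1, 2, 3, 7, 7, 7, 8]
Sorted: [1, 4, 5, 6, 6, 6, 6, 9]


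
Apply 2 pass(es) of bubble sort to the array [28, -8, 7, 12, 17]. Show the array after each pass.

After pass 1: [-8, 7, 12, 17, 28] (4 swaps)
After pass 2: [-8, 7, 12, 17, 28] (0 swaps)
Total swaps: 4


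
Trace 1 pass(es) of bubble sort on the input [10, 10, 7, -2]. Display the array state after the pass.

After pass 1: [10, 7, -2, 10] (2 swaps)
Total swaps: 2


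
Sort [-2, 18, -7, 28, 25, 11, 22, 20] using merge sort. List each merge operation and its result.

Divide and conquer:
  Merge [-2] + [18] -> [-2, 18]
  Merge [-7] + [28] -> [-7, 28]
  Merge [-2, 18] + [-7, 28] -> [-7, -2, 18, 28]
  Merge [25] + [11] -> [11, 25]
  Merge [22] + [20] -> [20, 22]
  Merge [11, 25] + [20, 22] -> [11, 20, 22, 25]
  Merge [-7, -2, 18, 28] + [11, 20, 22, 25] -> [-7, -2, 11, 18, 20, 22, 25, 28]


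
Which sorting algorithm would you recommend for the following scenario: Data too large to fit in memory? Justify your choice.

Best choice: External merge sort
Reason: Minimizes disk I/O by sequential reads/writes


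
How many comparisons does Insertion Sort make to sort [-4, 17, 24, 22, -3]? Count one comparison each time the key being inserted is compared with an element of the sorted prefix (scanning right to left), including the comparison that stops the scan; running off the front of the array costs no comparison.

Insert 17: -4 <= 17 (stop) = 1 comparison(s) -> [-4, 17, 24, 22, -3]
Insert 24: 17 <= 24 (stop) = 1 comparison(s) -> [-4, 17, 24, 22, -3]
Insert 22: 24 > 22 (shift), 17 <= 22 (stop) = 2 comparison(s) -> [-4, 17, 22, 24, -3]
Insert -3: 24 > -3 (shift), 22 > -3 (shift), 17 > -3 (shift), -4 <= -3 (stop) = 4 comparison(s) -> [-4, -3, 17, 22, 24]
Total comparisons: 1 + 1 + 2 + 4 = 8


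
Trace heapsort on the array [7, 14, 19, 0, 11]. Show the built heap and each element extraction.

Build heap: [19, 14, 7, 0, 11]
Extract 19: [14, 11, 7, 0, 19]
Extract 14: [11, 0, 7, 14, 19]
Extract 11: [7, 0, 11, 14, 19]
Extract 7: [0, 7, 11, 14, 19]


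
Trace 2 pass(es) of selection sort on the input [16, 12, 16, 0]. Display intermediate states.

Pass 1: Select minimum 0 at index 3, swap -> [0, 12, 16, 16]
Pass 2: Select minimum 12 at index 1, swap -> [0, 12, 16, 16]


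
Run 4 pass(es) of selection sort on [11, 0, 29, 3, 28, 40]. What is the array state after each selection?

Pass 1: Select minimum 0 at index 1, swap -> [0, 11, 29, 3, 28, 40]
Pass 2: Select minimum 3 at index 3, swap -> [0, 3, 29, 11, 28, 40]
Pass 3: Select minimum 11 at index 3, swap -> [0, 3, 11, 29, 28, 40]
Pass 4: Select minimum 28 at index 4, swap -> [0, 3, 11, 28, 29, 40]


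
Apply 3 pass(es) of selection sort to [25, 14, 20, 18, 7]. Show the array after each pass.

Pass 1: Select minimum 7 at index 4, swap -> [7, 14, 20, 18, 25]
Pass 2: Select minimum 14 at index 1, swap -> [7, 14, 20, 18, 25]
Pass 3: Select minimum 18 at index 3, swap -> [7, 14, 18, 20, 25]


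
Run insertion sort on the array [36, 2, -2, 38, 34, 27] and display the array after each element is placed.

First element 36 is already 'sorted'
Insert 2: shifted 1 elements -> [2, 36, -2, 38, 34, 27]
Insert -2: shifted 2 elements -> [-2, 2, 36, 38, 34, 27]
Insert 38: shifted 0 elements -> [-2, 2, 36, 38, 34, 27]
Insert 34: shifted 2 elements -> [-2, 2, 34, 36, 38, 27]
Insert 27: shifted 3 elements -> [-2, 2, 27, 34, 36, 38]


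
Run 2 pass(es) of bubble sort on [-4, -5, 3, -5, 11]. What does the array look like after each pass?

After pass 1: [-5, -4, -5, 3, 11] (2 swaps)
After pass 2: [-5, -5, -4, 3, 11] (1 swaps)
Total swaps: 3


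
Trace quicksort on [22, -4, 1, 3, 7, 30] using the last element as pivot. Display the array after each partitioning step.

Partition 1: pivot=30 at index 5 -> [22, -4, 1, 3, 7, 30]
Partition 2: pivot=7 at index 3 -> [-4, 1, 3, 7, 22, 30]
Partition 3: pivot=3 at index 2 -> [-4, 1, 3, 7, 22, 30]
Partition 4: pivot=1 at index 1 -> [-4, 1, 3, 7, 22, 30]


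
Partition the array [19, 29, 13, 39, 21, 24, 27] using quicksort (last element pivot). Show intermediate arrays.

Partition 1: pivot=27 at index 4 -> [19, 13, 21, 24, 27, 39, 29]
Partition 2: pivot=24 at index 3 -> [19, 13, 21, 24, 27, 39, 29]
Partition 3: pivot=21 at index 2 -> [19, 13, 21, 24, 27, 39, 29]
Partition 4: pivot=13 at index 0 -> [13, 19, 21, 24, 27, 39, 29]
Partition 5: pivot=29 at index 5 -> [13, 19, 21, 24, 27, 29, 39]


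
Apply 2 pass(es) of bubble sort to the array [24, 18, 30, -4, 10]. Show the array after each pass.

After pass 1: [18, 24, -4, 10, 30] (3 swaps)
After pass 2: [18, -4, 10, 24, 30] (2 swaps)
Total swaps: 5


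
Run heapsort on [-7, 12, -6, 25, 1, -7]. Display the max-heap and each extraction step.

Build heap: [25, 12, -6, -7, 1, -7]
Extract 25: [12, 1, -6, -7, -7, 25]
Extract 12: [1, -7, -6, -7, 12, 25]
Extract 1: [-6, -7, -7, 1, 12, 25]
Extract -6: [-7, -7, -6, 1, 12, 25]
Extract -7: [-7, -7, -6, 1, 12, 25]


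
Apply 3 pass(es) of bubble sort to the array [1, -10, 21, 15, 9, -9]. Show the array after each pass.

After pass 1: [-10, 1, 15, 9, -9, 21] (4 swaps)
After pass 2: [-10, 1, 9, -9, 15, 21] (2 swaps)
After pass 3: [-10, 1, -9, 9, 15, 21] (1 swaps)
Total swaps: 7


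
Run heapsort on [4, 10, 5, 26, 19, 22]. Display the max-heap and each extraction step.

Build heap: [26, 19, 22, 10, 4, 5]
Extract 26: [22, 19, 5, 10, 4, 26]
Extract 22: [19, 10, 5, 4, 22, 26]
Extract 19: [10, 4, 5, 19, 22, 26]
Extract 10: [5, 4, 10, 19, 22, 26]
Extract 5: [4, 5, 10, 19, 22, 26]


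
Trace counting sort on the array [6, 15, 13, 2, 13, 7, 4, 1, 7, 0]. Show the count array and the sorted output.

Count array: [1, 1, 1, 0, 1, 0, 1, 2, 0, 0, 0, 0, 0, 2, 0, 1]
(count[i] = number of elements equal to i)
Cumulative count: [1, 2, 3, 3, 4, 4, 5, 7, 7, 7, 7, 7, 7, 9, 9, 10]
Sorted: [0, 1, 2, 4, 6, 7, 7, 13, 13, 15]


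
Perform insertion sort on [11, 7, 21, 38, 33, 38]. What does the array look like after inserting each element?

First element 11 is already 'sorted'
Insert 7: shifted 1 elements -> [7, 11, 21, 38, 33, 38]
Insert 21: shifted 0 elements -> [7, 11, 21, 38, 33, 38]
Insert 38: shifted 0 elements -> [7, 11, 21, 38, 33, 38]
Insert 33: shifted 1 elements -> [7, 11, 21, 33, 38, 38]
Insert 38: shifted 0 elements -> [7, 11, 21, 33, 38, 38]


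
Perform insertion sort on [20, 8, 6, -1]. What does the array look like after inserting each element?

First element 20 is already 'sorted'
Insert 8: shifted 1 elements -> [8, 20, 6, -1]
Insert 6: shifted 2 elements -> [6, 8, 20, -1]
Insert -1: shifted 3 elements -> [-1, 6, 8, 20]


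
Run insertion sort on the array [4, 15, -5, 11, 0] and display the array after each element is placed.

First element 4 is already 'sorted'
Insert 15: shifted 0 elements -> [4, 15, -5, 11, 0]
Insert -5: shifted 2 elements -> [-5, 4, 15, 11, 0]
Insert 11: shifted 1 elements -> [-5, 4, 11, 15, 0]
Insert 0: shifted 3 elements -> [-5, 0, 4, 11, 15]


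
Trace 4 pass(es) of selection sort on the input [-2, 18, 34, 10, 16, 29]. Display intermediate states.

Pass 1: Select minimum -2 at index 0, swap -> [-2, 18, 34, 10, 16, 29]
Pass 2: Select minimum 10 at index 3, swap -> [-2, 10, 34, 18, 16, 29]
Pass 3: Select minimum 16 at index 4, swap -> [-2, 10, 16, 18, 34, 29]
Pass 4: Select minimum 18 at index 3, swap -> [-2, 10, 16, 18, 34, 29]


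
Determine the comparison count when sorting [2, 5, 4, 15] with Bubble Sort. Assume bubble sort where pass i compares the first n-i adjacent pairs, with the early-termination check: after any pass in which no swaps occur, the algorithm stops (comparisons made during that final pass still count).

Pass 1: compare adjacent pairs (0,1)..(2,3) = 3 comparison(s), 1 swap(s) -> [2, 4, 5, 15]
Pass 2: compare adjacent pairs (0,1)..(1,2) = 2 comparison(s), 0 swap(s) -> [2, 4, 5, 15]
No swaps in this pass, so bubble sort stops here.
Total comparisons: 3 + 2 = 5


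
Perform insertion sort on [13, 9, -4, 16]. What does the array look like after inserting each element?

First element 13 is already 'sorted'
Insert 9: shifted 1 elements -> [9, 13, -4, 16]
Insert -4: shifted 2 elements -> [-4, 9, 13, 16]
Insert 16: shifted 0 elements -> [-4, 9, 13, 16]


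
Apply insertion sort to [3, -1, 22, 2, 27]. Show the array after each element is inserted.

First element 3 is already 'sorted'
Insert -1: shifted 1 elements -> [-1, 3, 22, 2, 27]
Insert 22: shifted 0 elements -> [-1, 3, 22, 2, 27]
Insert 2: shifted 2 elements -> [-1, 2, 3, 22, 27]
Insert 27: shifted 0 elements -> [-1, 2, 3, 22, 27]


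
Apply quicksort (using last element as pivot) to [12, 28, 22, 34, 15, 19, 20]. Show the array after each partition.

Partition 1: pivot=20 at index 3 -> [12, 15, 19, 20, 28, 22, 34]
Partition 2: pivot=19 at index 2 -> [12, 15, 19, 20, 28, 22, 34]
Partition 3: pivot=15 at index 1 -> [12, 15, 19, 20, 28, 22, 34]
Partition 4: pivot=34 at index 6 -> [12, 15, 19, 20, 28, 22, 34]
Partition 5: pivot=22 at index 4 -> [12, 15, 19, 20, 22, 28, 34]


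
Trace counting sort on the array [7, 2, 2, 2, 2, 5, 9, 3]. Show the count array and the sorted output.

Count array: [0, 0, 4, 1, 0, 1, 0, 1, 0, 1]
(count[i] = number of elements equal to i)
Cumulative count: [0, 0, 4, 5, 5, 6, 6, 7, 7, 8]
Sorted: [2, 2, 2, 2, 3, 5, 7, 9]


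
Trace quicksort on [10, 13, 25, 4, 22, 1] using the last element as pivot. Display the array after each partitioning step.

Partition 1: pivot=1 at index 0 -> [1, 13, 25, 4, 22, 10]
Partition 2: pivot=10 at index 2 -> [1, 4, 10, 13, 22, 25]
Partition 3: pivot=25 at index 5 -> [1, 4, 10, 13, 22, 25]
Partition 4: pivot=22 at index 4 -> [1, 4, 10, 13, 22, 25]


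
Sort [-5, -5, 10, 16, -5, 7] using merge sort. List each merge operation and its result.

Divide and conquer:
  Merge [-5] + [10] -> [-5, 10]
  Merge [-5] + [-5, 10] -> [-5, -5, 10]
  Merge [-5] + [7] -> [-5, 7]
  Merge [16] + [-5, 7] -> [-5, 7, 16]
  Merge [-5, -5, 10] + [-5, 7, 16] -> [-5, -5, -5, 7, 10, 16]


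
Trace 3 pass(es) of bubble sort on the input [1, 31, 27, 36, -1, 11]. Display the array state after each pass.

After pass 1: [1, 27, 31, -1, 11, 36] (3 swaps)
After pass 2: [1, 27, -1, 11, 31, 36] (2 swaps)
After pass 3: [1, -1, 11, 27, 31, 36] (2 swaps)
Total swaps: 7


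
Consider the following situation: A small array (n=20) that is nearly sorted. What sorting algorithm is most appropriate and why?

Best choice: Insertion sort
Reason: Insertion sort is O(n) for nearly sorted arrays and has low overhead


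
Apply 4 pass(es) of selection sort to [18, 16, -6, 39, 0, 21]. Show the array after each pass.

Pass 1: Select minimum -6 at index 2, swap -> [-6, 16, 18, 39, 0, 21]
Pass 2: Select minimum 0 at index 4, swap -> [-6, 0, 18, 39, 16, 21]
Pass 3: Select minimum 16 at index 4, swap -> [-6, 0, 16, 39, 18, 21]
Pass 4: Select minimum 18 at index 4, swap -> [-6, 0, 16, 18, 39, 21]


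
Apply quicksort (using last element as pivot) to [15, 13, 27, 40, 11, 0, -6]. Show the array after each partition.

Partition 1: pivot=-6 at index 0 -> [-6, 13, 27, 40, 11, 0, 15]
Partition 2: pivot=15 at index 4 -> [-6, 13, 11, 0, 15, 40, 27]
Partition 3: pivot=0 at index 1 -> [-6, 0, 11, 13, 15, 40, 27]
Partition 4: pivot=13 at index 3 -> [-6, 0, 11, 13, 15, 40, 27]
Partition 5: pivot=27 at index 5 -> [-6, 0, 11, 13, 15, 27, 40]


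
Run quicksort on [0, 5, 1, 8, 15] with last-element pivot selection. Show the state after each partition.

Partition 1: pivot=15 at index 4 -> [0, 5, 1, 8, 15]
Partition 2: pivot=8 at index 3 -> [0, 5, 1, 8, 15]
Partition 3: pivot=1 at index 1 -> [0, 1, 5, 8, 15]


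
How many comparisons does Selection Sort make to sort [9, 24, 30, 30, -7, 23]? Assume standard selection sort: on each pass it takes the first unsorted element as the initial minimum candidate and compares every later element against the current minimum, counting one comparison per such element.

Pass 1: scan indices 1..5 for the minimum = 5 comparison(s); min is -7, place at index 0 -> [-7, 24, 30, 30, 9, 23]
Pass 2: scan indices 2..5 for the minimum = 4 comparison(s); min is 9, place at index 1 -> [-7, 9, 30, 30, 24, 23]
Pass 3: scan indices 3..5 for the minimum = 3 comparison(s); min is 23, place at index 2 -> [-7, 9, 23, 30, 24, 30]
Pass 4: scan indices 4..5 for the minimum = 2 comparison(s); min is 24, place at index 3 -> [-7, 9, 23, 24, 30, 30]
Pass 5: scan indices 5..5 for the minimum = 1 comparison(s); min is 30, place at index 4 -> [-7, 9, 23, 24, 30, 30]
Selection sort always scans the whole unsorted suffix, so the count is (n-1) + (n-2) + ... + 1 = n(n-1)/2 = 6*5/2 = 15 regardless of the input order.
Total comparisons: 5 + 4 + 3 + 2 + 1 = 15


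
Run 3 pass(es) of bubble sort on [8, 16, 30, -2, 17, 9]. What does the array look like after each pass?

After pass 1: [8, 16, -2, 17, 9, 30] (3 swaps)
After pass 2: [8, -2, 16, 9, 17, 30] (2 swaps)
After pass 3: [-2, 8, 9, 16, 17, 30] (2 swaps)
Total swaps: 7


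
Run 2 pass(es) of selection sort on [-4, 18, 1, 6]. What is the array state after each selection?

Pass 1: Select minimum -4 at index 0, swap -> [-4, 18, 1, 6]
Pass 2: Select minimum 1 at index 2, swap -> [-4, 1, 18, 6]


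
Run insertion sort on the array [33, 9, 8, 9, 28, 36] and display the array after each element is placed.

First element 33 is already 'sorted'
Insert 9: shifted 1 elements -> [9, 33, 8, 9, 28, 36]
Insert 8: shifted 2 elements -> [8, 9, 33, 9, 28, 36]
Insert 9: shifted 1 elements -> [8, 9, 9, 33, 28, 36]
Insert 28: shifted 1 elements -> [8, 9, 9, 28, 33, 36]
Insert 36: shifted 0 elements -> [8, 9, 9, 28, 33, 36]


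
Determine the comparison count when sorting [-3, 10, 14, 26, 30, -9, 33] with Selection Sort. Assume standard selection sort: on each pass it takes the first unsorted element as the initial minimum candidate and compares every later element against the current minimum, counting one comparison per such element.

Pass 1: scan indices 1..6 for the minimum = 6 comparison(s); min is -9, place at index 0 -> [-9, 10, 14, 26, 30, -3, 33]
Pass 2: scan indices 2..6 for the minimum = 5 comparison(s); min is -3, place at index 1 -> [-9, -3, 14, 26, 30, 10, 33]
Pass 3: scan indices 3..6 for the minimum = 4 comparison(s); min is 10, place at index 2 -> [-9, -3, 10, 26, 30, 14, 33]
Pass 4: scan indices 4..6 for the minimum = 3 comparison(s); min is 14, place at index 3 -> [-9, -3, 10, 14, 30, 26, 33]
Pass 5: scan indices 5..6 for the minimum = 2 comparison(s); min is 26, place at index 4 -> [-9, -3, 10, 14, 26, 30, 33]
Pass 6: scan indices 6..6 for the minimum = 1 comparison(s); min is 30, place at index 5 -> [-9, -3, 10, 14, 26, 30, 33]
Selection sort always scans the whole unsorted suffix, so the count is (n-1) + (n-2) + ... + 1 = n(n-1)/2 = 7*6/2 = 21 regardless of the input order.
Total comparisons: 6 + 5 + 4 + 3 + 2 + 1 = 21


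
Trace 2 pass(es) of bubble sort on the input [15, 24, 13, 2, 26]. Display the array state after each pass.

After pass 1: [15, 13, 2, 24, 26] (2 swaps)
After pass 2: [13, 2, 15, 24, 26] (2 swaps)
Total swaps: 4


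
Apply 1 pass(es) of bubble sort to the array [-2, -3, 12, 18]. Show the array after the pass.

After pass 1: [-3, -2, 12, 18] (1 swaps)
Total swaps: 1


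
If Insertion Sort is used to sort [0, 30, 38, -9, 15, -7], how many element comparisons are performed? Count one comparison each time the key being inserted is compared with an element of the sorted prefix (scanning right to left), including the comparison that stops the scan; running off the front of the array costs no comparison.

Insert 30: 0 <= 30 (stop) = 1 comparison(s) -> [0, 30, 38, -9, 15, -7]
Insert 38: 30 <= 38 (stop) = 1 comparison(s) -> [0, 30, 38, -9, 15, -7]
Insert -9: 38 > -9 (shift), 30 > -9 (shift), 0 > -9 (shift), reached front = 3 comparison(s) -> [-9, 0, 30, 38, 15, -7]
Insert 15: 38 > 15 (shift), 30 > 15 (shift), 0 <= 15 (stop) = 3 comparison(s) -> [-9, 0, 15, 30, 38, -7]
Insert -7: 38 > -7 (shift), 30 > -7 (shift), 15 > -7 (shift), 0 > -7 (shift), -9 <= -7 (stop) = 5 comparison(s) -> [-9, -7, 0, 15, 30, 38]
Total comparisons: 1 + 1 + 3 + 3 + 5 = 13


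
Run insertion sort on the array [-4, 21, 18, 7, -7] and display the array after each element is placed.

First element -4 is already 'sorted'
Insert 21: shifted 0 elements -> [-4, 21, 18, 7, -7]
Insert 18: shifted 1 elements -> [-4, 18, 21, 7, -7]
Insert 7: shifted 2 elements -> [-4, 7, 18, 21, -7]
Insert -7: shifted 4 elements -> [-7, -4, 7, 18, 21]


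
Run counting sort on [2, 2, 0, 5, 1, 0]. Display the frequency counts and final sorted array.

Count array: [2, 1, 2, 0, 0, 1]
(count[i] = number of elements equal to i)
Cumulative count: [2, 3, 5, 5, 5, 6]
Sorted: [0, 0, 1, 2, 2, 5]


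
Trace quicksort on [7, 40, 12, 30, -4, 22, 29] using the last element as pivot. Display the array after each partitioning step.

Partition 1: pivot=29 at index 4 -> [7, 12, -4, 22, 29, 30, 40]
Partition 2: pivot=22 at index 3 -> [7, 12, -4, 22, 29, 30, 40]
Partition 3: pivot=-4 at index 0 -> [-4, 12, 7, 22, 29, 30, 40]
Partition 4: pivot=7 at index 1 -> [-4, 7, 12, 22, 29, 30, 40]
Partition 5: pivot=40 at index 6 -> [-4, 7, 12, 22, 29, 30, 40]
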